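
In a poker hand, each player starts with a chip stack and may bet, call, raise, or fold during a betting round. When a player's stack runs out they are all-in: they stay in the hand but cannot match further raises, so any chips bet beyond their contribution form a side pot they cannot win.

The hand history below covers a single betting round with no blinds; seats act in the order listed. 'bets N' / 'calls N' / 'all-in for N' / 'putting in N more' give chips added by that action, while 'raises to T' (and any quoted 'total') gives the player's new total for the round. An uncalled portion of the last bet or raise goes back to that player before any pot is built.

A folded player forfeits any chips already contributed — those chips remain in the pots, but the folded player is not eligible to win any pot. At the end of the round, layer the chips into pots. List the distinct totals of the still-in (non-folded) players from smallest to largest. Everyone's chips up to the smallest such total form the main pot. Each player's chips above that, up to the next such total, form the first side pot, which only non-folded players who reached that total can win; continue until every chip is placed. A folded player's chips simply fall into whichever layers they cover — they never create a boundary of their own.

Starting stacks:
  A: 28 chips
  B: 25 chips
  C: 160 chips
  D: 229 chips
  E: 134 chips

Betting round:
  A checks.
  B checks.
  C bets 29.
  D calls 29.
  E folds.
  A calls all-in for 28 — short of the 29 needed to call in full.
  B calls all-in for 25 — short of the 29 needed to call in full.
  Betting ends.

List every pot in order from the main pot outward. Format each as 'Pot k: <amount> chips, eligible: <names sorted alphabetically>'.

Contributions: A=28, B=25, C=29, D=29
Folded: E
Pot levels (distinct totals of non-folded players): 25, 28, 29
Layer 1-25: 25 each from A, B, C, D = 25*4 = 100 chips; eligible A, B, C, D
Layer 26-28: 3 each from A, C, D = 3*3 = 9 chips; eligible A, C, D
Layer 29-29: 1 each from C, D = 1*2 = 2 chips; eligible C, D

Pot 1: 100 chips, eligible: A, B, C, D
Pot 2: 9 chips, eligible: A, C, D
Pot 3: 2 chips, eligible: C, D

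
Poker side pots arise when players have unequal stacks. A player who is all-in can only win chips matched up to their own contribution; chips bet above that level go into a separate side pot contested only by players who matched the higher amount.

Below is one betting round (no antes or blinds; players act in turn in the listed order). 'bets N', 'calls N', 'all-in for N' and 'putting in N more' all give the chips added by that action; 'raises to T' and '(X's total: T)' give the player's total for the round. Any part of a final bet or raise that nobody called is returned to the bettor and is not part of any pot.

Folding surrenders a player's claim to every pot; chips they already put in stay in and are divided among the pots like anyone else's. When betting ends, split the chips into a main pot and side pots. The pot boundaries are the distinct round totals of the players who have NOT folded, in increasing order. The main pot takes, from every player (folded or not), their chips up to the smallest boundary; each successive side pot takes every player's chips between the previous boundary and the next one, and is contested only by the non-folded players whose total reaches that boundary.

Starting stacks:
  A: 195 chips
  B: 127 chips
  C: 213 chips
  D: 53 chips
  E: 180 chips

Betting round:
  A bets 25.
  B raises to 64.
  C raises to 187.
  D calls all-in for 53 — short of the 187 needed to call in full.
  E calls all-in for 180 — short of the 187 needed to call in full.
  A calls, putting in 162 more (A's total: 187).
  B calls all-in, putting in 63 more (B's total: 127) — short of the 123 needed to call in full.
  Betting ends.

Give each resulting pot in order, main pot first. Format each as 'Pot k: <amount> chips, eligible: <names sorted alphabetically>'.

Pot 1: 265 chips, eligible: A, B, C, D, E
Pot 2: 296 chips, eligible: A, B, C, E
Pot 3: 159 chips, eligible: A, C, E
Pot 4: 14 chips, eligible: A, C

Derivation:
Contributions: A=187, B=127, C=187, D=53, E=180
Pot levels (distinct totals of non-folded players): 53, 127, 180, 187
Layer 1-53: 53 each from A, B, C, D, E = 53*5 = 265 chips; eligible A, B, C, D, E
Layer 54-127: 74 each from A, B, C, E = 74*4 = 296 chips; eligible A, B, C, E
Layer 128-180: 53 each from A, C, E = 53*3 = 159 chips; eligible A, C, E
Layer 181-187: 7 each from A, C = 7*2 = 14 chips; eligible A, C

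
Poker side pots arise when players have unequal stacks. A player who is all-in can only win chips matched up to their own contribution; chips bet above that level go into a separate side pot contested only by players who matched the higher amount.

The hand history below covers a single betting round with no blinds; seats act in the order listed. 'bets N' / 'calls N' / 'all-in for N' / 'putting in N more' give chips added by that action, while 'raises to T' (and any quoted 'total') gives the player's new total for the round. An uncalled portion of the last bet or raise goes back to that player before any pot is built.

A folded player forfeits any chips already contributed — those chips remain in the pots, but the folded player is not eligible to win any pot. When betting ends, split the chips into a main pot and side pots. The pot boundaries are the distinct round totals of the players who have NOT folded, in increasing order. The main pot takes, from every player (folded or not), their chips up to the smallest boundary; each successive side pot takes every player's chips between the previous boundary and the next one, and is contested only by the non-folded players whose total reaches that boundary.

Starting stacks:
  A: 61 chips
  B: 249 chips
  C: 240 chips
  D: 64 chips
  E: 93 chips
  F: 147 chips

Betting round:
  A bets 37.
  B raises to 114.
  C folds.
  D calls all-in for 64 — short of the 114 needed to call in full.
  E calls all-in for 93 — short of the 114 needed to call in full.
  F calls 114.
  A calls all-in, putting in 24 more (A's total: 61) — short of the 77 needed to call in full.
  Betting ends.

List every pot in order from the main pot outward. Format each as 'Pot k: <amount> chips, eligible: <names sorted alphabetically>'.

Pot 1: 305 chips, eligible: A, B, D, E, F
Pot 2: 12 chips, eligible: B, D, E, F
Pot 3: 87 chips, eligible: B, E, F
Pot 4: 42 chips, eligible: B, F

Derivation:
Contributions: A=61, B=114, D=64, E=93, F=114
Folded: C
Pot levels (distinct totals of non-folded players): 61, 64, 93, 114
Layer 1-61: 61 each from A, B, D, E, F = 61*5 = 305 chips; eligible A, B, D, E, F
Layer 62-64: 3 each from B, D, E, F = 3*4 = 12 chips; eligible B, D, E, F
Layer 65-93: 29 each from B, E, F = 29*3 = 87 chips; eligible B, E, F
Layer 94-114: 21 each from B, F = 21*2 = 42 chips; eligible B, F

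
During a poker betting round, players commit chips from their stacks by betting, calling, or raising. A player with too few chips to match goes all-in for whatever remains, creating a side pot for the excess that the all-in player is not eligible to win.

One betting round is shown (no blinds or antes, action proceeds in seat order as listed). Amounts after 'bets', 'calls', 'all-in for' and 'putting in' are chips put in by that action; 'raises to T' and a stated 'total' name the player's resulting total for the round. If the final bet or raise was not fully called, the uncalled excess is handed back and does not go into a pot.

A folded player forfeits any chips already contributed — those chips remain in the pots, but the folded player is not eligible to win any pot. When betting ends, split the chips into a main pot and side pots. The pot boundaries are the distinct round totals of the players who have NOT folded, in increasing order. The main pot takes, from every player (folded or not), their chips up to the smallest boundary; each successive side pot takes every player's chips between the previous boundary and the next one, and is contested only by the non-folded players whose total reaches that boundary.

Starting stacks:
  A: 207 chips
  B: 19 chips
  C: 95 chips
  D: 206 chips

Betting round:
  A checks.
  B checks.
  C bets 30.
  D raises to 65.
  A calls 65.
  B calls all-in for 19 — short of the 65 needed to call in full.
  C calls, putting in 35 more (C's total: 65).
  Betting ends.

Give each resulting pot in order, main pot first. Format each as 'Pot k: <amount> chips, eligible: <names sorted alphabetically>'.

Contributions: A=65, B=19, C=65, D=65
Pot levels (distinct totals of non-folded players): 19, 65
Layer 1-19: 19 each from A, B, C, D = 19*4 = 76 chips; eligible A, B, C, D
Layer 20-65: 46 each from A, C, D = 46*3 = 138 chips; eligible A, C, D

Pot 1: 76 chips, eligible: A, B, C, D
Pot 2: 138 chips, eligible: A, C, D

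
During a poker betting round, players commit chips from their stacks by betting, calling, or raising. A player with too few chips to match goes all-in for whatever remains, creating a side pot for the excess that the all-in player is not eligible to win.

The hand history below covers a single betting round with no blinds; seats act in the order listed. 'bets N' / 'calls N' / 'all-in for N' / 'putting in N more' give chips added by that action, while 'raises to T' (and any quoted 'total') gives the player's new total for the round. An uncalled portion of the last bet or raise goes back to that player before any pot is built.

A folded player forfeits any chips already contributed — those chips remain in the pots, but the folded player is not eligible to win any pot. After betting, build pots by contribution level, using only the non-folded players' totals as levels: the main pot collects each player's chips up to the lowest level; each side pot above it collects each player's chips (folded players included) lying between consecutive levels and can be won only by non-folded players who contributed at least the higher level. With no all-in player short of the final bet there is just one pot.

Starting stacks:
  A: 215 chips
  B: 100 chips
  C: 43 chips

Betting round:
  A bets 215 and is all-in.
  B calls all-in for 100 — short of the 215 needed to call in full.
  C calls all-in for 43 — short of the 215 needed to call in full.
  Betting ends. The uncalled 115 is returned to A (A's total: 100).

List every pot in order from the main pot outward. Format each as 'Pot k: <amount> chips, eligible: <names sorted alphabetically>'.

Pot 1: 129 chips, eligible: A, B, C
Pot 2: 114 chips, eligible: A, B

Derivation:
Contributions (after 115 returned to A): A=100, B=100, C=43
Pot levels (distinct totals of non-folded players): 43, 100
Layer 1-43: 43 each from A, B, C = 43*3 = 129 chips; eligible A, B, C
Layer 44-100: 57 each from A, B = 57*2 = 114 chips; eligible A, B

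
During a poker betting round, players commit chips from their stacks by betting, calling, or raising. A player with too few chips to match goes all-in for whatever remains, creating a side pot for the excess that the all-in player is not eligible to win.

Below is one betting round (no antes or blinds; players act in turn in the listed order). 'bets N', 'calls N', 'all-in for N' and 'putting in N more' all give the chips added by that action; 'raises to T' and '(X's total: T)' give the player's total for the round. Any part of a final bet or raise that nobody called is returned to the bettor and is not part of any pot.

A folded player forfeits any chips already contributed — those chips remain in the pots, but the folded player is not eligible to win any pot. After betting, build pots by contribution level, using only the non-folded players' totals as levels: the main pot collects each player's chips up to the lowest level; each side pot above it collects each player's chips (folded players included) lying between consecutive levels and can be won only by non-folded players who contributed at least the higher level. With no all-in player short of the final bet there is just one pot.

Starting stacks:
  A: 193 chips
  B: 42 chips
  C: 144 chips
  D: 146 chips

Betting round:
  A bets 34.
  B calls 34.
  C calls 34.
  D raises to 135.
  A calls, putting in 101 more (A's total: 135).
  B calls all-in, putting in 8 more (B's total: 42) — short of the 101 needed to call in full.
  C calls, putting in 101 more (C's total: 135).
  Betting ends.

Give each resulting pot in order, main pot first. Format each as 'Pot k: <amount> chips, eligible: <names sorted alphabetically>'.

Contributions: A=135, B=42, C=135, D=135
Pot levels (distinct totals of non-folded players): 42, 135
Layer 1-42: 42 each from A, B, C, D = 42*4 = 168 chips; eligible A, B, C, D
Layer 43-135: 93 each from A, C, D = 93*3 = 279 chips; eligible A, C, D

Pot 1: 168 chips, eligible: A, B, C, D
Pot 2: 279 chips, eligible: A, C, D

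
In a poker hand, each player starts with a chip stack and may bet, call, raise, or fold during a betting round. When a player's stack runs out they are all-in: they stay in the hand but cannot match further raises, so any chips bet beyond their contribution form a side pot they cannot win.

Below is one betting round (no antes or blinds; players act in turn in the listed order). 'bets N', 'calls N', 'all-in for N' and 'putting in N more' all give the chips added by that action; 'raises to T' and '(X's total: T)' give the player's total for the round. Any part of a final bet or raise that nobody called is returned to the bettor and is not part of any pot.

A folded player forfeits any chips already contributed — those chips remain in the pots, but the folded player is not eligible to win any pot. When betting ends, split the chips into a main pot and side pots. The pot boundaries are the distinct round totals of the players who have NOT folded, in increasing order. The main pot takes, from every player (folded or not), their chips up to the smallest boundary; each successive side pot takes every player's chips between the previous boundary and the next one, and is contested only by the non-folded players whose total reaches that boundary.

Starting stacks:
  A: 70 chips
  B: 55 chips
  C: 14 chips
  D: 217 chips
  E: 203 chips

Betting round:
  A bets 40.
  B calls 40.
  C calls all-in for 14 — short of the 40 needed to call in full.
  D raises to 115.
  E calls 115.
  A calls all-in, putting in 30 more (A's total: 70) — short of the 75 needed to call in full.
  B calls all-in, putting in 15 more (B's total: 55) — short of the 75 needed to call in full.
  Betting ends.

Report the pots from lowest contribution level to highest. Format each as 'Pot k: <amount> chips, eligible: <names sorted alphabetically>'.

Pot 1: 70 chips, eligible: A, B, C, D, E
Pot 2: 164 chips, eligible: A, B, D, E
Pot 3: 45 chips, eligible: A, D, E
Pot 4: 90 chips, eligible: D, E

Derivation:
Contributions: A=70, B=55, C=14, D=115, E=115
Pot levels (distinct totals of non-folded players): 14, 55, 70, 115
Layer 1-14: 14 each from A, B, C, D, E = 14*5 = 70 chips; eligible A, B, C, D, E
Layer 15-55: 41 each from A, B, D, E = 41*4 = 164 chips; eligible A, B, D, E
Layer 56-70: 15 each from A, D, E = 15*3 = 45 chips; eligible A, D, E
Layer 71-115: 45 each from D, E = 45*2 = 90 chips; eligible D, E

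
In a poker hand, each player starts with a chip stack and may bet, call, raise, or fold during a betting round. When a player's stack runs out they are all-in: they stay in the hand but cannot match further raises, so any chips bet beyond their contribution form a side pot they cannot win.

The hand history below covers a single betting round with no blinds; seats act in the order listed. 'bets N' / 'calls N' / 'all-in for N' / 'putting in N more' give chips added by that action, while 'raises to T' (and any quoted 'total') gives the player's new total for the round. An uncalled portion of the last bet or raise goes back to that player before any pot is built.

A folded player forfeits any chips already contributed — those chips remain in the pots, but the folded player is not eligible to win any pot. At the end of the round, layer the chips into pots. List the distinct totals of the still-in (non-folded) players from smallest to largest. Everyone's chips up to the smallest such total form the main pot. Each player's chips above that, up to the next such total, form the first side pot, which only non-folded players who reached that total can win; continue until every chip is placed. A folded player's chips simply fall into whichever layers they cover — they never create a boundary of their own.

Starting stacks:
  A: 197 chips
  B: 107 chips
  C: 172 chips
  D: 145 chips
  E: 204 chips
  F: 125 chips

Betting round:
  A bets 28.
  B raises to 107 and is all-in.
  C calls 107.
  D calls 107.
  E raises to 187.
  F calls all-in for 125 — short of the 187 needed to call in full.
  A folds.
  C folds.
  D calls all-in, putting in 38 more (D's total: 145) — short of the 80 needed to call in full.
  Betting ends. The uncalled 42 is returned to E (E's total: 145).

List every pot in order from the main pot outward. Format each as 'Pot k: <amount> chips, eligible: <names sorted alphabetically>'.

Pot 1: 563 chips, eligible: B, D, E, F
Pot 2: 54 chips, eligible: D, E, F
Pot 3: 40 chips, eligible: D, E

Derivation:
Contributions (after 42 returned to E): A=28, B=107, C=107, D=145, E=145, F=125
Folded: A, C
Pot levels (distinct totals of non-folded players): 107, 125, 145
Layer 1-107: A 28 + B 107 + C 107 + D 107 + E 107 + F 107 = 563 chips; eligible B, D, E, F
Layer 108-125: 18 each from D, E, F = 18*3 = 54 chips; eligible D, E, F
Layer 126-145: 20 each from D, E = 20*2 = 40 chips; eligible D, E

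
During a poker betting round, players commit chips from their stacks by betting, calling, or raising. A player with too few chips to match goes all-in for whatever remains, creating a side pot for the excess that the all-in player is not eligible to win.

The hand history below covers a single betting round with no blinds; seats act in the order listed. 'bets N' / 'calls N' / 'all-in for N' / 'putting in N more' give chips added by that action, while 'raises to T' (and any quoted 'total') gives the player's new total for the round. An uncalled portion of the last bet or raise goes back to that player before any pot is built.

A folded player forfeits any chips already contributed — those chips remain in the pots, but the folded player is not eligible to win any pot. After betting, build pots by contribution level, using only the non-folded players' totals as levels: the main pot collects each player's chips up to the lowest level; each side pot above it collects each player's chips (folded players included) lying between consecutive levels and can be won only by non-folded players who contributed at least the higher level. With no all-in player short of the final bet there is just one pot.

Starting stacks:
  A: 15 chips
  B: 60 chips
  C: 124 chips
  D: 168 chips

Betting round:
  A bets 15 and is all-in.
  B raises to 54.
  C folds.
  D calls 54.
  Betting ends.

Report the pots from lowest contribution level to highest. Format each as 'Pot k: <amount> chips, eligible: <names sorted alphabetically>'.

Contributions: A=15, B=54, D=54
Folded: C
Pot levels (distinct totals of non-folded players): 15, 54
Layer 1-15: 15 each from A, B, D = 15*3 = 45 chips; eligible A, B, D
Layer 16-54: 39 each from B, D = 39*2 = 78 chips; eligible B, D

Pot 1: 45 chips, eligible: A, B, D
Pot 2: 78 chips, eligible: B, D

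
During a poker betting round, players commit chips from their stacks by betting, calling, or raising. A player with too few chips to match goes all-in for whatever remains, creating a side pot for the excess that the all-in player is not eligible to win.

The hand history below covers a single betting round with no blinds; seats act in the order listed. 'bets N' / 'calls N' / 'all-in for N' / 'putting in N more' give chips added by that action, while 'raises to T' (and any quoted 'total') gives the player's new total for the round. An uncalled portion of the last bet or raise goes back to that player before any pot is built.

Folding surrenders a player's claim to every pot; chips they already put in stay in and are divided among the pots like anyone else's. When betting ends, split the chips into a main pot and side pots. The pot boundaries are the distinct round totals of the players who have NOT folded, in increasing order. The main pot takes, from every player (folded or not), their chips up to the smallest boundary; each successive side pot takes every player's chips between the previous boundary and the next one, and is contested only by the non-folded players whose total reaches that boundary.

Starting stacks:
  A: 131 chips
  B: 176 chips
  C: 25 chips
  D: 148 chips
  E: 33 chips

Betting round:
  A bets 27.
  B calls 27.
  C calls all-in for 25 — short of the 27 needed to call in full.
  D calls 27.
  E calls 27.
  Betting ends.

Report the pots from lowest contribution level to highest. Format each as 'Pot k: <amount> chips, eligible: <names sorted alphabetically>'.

Contributions: A=27, B=27, C=25, D=27, E=27
Pot levels (distinct totals of non-folded players): 25, 27
Layer 1-25: 25 each from A, B, C, D, E = 25*5 = 125 chips; eligible A, B, C, D, E
Layer 26-27: 2 each from A, B, D, E = 2*4 = 8 chips; eligible A, B, D, E

Pot 1: 125 chips, eligible: A, B, C, D, E
Pot 2: 8 chips, eligible: A, B, D, E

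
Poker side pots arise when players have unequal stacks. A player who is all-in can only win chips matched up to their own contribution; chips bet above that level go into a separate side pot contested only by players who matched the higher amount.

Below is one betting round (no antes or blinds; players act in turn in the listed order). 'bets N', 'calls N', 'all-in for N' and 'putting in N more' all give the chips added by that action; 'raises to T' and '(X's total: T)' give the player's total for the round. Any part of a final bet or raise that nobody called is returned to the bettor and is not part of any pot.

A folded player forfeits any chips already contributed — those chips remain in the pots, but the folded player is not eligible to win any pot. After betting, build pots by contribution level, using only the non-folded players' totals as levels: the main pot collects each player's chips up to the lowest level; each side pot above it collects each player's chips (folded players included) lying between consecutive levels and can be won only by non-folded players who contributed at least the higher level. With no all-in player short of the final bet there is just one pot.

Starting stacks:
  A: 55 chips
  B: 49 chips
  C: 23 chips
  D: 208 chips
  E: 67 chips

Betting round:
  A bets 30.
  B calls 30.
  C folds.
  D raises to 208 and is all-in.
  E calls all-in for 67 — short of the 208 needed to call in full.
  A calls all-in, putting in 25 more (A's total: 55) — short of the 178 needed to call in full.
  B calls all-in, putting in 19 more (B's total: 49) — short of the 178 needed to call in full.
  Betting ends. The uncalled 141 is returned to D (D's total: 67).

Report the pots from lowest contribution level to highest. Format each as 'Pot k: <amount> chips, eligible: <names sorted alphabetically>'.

Contributions (after 141 returned to D): A=55, B=49, D=67, E=67
Folded: C
Pot levels (distinct totals of non-folded players): 49, 55, 67
Layer 1-49: 49 each from A, B, D, E = 49*4 = 196 chips; eligible A, B, D, E
Layer 50-55: 6 each from A, D, E = 6*3 = 18 chips; eligible A, D, E
Layer 56-67: 12 each from D, E = 12*2 = 24 chips; eligible D, E

Pot 1: 196 chips, eligible: A, B, D, E
Pot 2: 18 chips, eligible: A, D, E
Pot 3: 24 chips, eligible: D, E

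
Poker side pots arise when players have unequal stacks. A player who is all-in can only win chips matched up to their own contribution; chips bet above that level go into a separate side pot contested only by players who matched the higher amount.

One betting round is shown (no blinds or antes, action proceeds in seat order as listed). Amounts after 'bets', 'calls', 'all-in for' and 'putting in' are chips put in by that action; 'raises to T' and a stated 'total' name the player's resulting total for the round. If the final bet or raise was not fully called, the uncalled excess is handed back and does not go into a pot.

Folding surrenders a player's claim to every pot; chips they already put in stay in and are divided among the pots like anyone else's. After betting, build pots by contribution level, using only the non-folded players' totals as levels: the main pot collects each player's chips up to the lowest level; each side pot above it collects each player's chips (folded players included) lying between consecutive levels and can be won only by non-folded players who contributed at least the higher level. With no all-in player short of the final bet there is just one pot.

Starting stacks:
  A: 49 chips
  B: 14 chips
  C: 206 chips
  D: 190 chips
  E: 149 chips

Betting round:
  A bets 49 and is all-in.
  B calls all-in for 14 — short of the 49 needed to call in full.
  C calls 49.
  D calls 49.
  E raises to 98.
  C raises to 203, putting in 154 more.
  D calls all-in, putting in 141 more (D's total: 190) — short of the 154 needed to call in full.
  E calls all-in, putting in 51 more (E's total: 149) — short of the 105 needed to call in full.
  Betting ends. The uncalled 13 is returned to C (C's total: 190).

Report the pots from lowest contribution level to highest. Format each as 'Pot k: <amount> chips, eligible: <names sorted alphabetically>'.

Pot 1: 70 chips, eligible: A, B, C, D, E
Pot 2: 140 chips, eligible: A, C, D, E
Pot 3: 300 chips, eligible: C, D, E
Pot 4: 82 chips, eligible: C, D

Derivation:
Contributions (after 13 returned to C): A=49, B=14, C=190, D=190, E=149
Pot levels (distinct totals of non-folded players): 14, 49, 149, 190
Layer 1-14: 14 each from A, B, C, D, E = 14*5 = 70 chips; eligible A, B, C, D, E
Layer 15-49: 35 each from A, C, D, E = 35*4 = 140 chips; eligible A, C, D, E
Layer 50-149: 100 each from C, D, E = 100*3 = 300 chips; eligible C, D, E
Layer 150-190: 41 each from C, D = 41*2 = 82 chips; eligible C, D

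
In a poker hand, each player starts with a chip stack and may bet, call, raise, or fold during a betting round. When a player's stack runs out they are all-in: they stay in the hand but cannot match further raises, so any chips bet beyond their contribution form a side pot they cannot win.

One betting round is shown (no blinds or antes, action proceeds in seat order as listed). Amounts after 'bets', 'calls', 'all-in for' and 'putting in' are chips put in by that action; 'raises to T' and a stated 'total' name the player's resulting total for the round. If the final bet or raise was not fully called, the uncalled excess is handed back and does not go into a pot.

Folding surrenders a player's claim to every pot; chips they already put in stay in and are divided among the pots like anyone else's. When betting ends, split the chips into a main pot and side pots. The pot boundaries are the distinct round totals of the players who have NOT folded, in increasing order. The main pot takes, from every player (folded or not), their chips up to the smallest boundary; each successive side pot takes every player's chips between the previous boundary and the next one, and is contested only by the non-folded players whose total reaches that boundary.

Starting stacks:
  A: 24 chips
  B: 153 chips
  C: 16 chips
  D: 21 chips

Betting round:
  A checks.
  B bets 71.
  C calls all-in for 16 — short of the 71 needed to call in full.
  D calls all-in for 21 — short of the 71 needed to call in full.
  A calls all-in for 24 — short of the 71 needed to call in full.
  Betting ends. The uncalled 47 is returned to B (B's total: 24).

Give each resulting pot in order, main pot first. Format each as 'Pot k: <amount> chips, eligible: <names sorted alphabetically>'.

Pot 1: 64 chips, eligible: A, B, C, D
Pot 2: 15 chips, eligible: A, B, D
Pot 3: 6 chips, eligible: A, B

Derivation:
Contributions (after 47 returned to B): A=24, B=24, C=16, D=21
Pot levels (distinct totals of non-folded players): 16, 21, 24
Layer 1-16: 16 each from A, B, C, D = 16*4 = 64 chips; eligible A, B, C, D
Layer 17-21: 5 each from A, B, D = 5*3 = 15 chips; eligible A, B, D
Layer 22-24: 3 each from A, B = 3*2 = 6 chips; eligible A, B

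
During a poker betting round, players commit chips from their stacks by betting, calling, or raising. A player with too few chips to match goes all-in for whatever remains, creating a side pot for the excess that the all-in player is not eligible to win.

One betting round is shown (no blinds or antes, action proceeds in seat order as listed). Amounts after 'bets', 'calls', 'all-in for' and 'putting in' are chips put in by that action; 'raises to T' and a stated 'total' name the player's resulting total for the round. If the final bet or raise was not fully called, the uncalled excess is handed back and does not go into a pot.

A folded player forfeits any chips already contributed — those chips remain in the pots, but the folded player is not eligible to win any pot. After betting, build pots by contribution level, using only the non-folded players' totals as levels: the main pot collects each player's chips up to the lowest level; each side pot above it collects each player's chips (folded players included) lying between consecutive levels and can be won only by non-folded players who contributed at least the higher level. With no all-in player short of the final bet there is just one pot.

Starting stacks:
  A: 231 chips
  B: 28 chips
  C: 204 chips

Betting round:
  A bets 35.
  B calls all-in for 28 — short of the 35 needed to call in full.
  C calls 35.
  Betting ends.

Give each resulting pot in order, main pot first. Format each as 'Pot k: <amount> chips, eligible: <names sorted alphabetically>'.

Contributions: A=35, B=28, C=35
Pot levels (distinct totals of non-folded players): 28, 35
Layer 1-28: 28 each from A, B, C = 28*3 = 84 chips; eligible A, B, C
Layer 29-35: 7 each from A, C = 7*2 = 14 chips; eligible A, C

Pot 1: 84 chips, eligible: A, B, C
Pot 2: 14 chips, eligible: A, C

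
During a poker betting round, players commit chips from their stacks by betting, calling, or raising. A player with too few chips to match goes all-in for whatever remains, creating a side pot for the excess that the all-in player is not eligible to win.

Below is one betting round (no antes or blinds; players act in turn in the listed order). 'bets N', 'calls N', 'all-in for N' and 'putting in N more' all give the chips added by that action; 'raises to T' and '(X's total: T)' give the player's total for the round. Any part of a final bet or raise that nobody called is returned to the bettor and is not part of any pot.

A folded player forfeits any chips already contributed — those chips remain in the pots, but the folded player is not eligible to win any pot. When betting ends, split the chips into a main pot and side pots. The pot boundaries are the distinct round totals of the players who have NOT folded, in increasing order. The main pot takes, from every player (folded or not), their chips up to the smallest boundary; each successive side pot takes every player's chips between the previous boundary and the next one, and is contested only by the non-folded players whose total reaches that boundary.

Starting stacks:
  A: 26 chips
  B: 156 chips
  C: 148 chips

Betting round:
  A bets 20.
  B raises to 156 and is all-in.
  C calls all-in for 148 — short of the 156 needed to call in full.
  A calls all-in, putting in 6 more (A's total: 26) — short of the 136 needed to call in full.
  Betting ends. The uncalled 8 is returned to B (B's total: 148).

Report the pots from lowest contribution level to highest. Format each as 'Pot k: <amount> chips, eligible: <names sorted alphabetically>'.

Pot 1: 78 chips, eligible: A, B, C
Pot 2: 244 chips, eligible: B, C

Derivation:
Contributions (after 8 returned to B): A=26, B=148, C=148
Pot levels (distinct totals of non-folded players): 26, 148
Layer 1-26: 26 each from A, B, C = 26*3 = 78 chips; eligible A, B, C
Layer 27-148: 122 each from B, C = 122*2 = 244 chips; eligible B, C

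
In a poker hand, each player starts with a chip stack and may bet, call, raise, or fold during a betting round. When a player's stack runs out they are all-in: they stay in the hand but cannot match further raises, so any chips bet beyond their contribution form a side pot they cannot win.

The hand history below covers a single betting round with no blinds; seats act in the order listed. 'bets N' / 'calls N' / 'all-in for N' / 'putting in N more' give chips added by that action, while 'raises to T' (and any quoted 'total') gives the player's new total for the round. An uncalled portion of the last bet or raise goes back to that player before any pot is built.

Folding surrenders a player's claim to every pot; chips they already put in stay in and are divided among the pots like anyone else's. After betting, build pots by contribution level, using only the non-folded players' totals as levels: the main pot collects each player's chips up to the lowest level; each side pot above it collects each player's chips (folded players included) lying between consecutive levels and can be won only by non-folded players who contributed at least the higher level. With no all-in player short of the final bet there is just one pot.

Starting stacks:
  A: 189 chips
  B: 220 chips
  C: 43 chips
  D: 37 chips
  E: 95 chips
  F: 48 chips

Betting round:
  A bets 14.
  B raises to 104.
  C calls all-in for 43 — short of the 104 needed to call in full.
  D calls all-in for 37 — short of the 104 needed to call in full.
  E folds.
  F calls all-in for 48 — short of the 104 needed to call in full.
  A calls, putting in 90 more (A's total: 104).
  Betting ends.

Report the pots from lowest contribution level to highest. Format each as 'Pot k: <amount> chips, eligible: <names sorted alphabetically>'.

Contributions: A=104, B=104, C=43, D=37, F=48
Folded: E
Pot levels (distinct totals of non-folded players): 37, 43, 48, 104
Layer 1-37: 37 each from A, B, C, D, F = 37*5 = 185 chips; eligible A, B, C, D, F
Layer 38-43: 6 each from A, B, C, F = 6*4 = 24 chips; eligible A, B, C, F
Layer 44-48: 5 each from A, B, F = 5*3 = 15 chips; eligible A, B, F
Layer 49-104: 56 each from A, B = 56*2 = 112 chips; eligible A, B

Pot 1: 185 chips, eligible: A, B, C, D, F
Pot 2: 24 chips, eligible: A, B, C, F
Pot 3: 15 chips, eligible: A, B, F
Pot 4: 112 chips, eligible: A, B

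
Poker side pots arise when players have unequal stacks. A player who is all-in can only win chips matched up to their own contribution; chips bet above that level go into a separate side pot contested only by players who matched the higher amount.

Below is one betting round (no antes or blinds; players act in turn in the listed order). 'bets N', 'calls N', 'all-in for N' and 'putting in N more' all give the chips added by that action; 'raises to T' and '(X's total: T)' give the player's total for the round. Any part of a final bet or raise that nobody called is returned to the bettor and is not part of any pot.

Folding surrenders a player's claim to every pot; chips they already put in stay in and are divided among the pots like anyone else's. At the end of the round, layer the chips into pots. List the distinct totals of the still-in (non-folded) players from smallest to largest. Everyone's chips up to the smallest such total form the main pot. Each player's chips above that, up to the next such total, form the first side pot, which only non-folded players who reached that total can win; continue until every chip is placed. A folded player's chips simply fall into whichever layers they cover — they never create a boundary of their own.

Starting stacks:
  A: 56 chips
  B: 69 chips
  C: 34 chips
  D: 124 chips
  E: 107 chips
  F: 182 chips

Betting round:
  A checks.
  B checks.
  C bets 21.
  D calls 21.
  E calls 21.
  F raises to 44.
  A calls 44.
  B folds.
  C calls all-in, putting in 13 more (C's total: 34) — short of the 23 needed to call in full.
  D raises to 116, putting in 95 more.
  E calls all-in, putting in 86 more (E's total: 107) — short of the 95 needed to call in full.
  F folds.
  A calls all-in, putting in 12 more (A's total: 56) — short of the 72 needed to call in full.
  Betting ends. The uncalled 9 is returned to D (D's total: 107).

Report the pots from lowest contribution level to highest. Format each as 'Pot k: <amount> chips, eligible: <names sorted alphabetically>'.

Pot 1: 170 chips, eligible: A, C, D, E
Pot 2: 76 chips, eligible: A, D, E
Pot 3: 102 chips, eligible: D, E

Derivation:
Contributions (after 9 returned to D): A=56, C=34, D=107, E=107, F=44
Folded: B, F
Pot levels (distinct totals of non-folded players): 34, 56, 107
Layer 1-34: 34 each from A, C, D, E, F = 34*5 = 170 chips; eligible A, C, D, E
Layer 35-56: A 22 + D 22 + E 22 + F 10 = 76 chips; eligible A, D, E
Layer 57-107: 51 each from D, E = 51*2 = 102 chips; eligible D, E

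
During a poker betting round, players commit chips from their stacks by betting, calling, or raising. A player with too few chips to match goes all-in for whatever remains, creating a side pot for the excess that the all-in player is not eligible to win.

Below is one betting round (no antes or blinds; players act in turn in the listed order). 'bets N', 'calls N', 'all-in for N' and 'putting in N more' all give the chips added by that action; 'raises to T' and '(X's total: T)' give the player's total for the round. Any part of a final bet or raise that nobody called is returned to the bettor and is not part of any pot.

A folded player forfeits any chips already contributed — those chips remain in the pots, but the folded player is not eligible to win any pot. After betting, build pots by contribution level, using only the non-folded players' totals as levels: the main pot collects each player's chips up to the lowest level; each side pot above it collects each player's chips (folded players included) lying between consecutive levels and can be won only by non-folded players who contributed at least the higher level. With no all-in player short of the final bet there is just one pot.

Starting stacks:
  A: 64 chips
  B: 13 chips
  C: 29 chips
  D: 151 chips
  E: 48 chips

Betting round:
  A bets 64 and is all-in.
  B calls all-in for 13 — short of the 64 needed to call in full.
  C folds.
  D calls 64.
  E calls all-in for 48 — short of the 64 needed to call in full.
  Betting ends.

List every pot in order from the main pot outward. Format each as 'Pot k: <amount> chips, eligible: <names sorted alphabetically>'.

Contributions: A=64, B=13, D=64, E=48
Folded: C
Pot levels (distinct totals of non-folded players): 13, 48, 64
Layer 1-13: 13 each from A, B, D, E = 13*4 = 52 chips; eligible A, B, D, E
Layer 14-48: 35 each from A, D, E = 35*3 = 105 chips; eligible A, D, E
Layer 49-64: 16 each from A, D = 16*2 = 32 chips; eligible A, D

Pot 1: 52 chips, eligible: A, B, D, E
Pot 2: 105 chips, eligible: A, D, E
Pot 3: 32 chips, eligible: A, D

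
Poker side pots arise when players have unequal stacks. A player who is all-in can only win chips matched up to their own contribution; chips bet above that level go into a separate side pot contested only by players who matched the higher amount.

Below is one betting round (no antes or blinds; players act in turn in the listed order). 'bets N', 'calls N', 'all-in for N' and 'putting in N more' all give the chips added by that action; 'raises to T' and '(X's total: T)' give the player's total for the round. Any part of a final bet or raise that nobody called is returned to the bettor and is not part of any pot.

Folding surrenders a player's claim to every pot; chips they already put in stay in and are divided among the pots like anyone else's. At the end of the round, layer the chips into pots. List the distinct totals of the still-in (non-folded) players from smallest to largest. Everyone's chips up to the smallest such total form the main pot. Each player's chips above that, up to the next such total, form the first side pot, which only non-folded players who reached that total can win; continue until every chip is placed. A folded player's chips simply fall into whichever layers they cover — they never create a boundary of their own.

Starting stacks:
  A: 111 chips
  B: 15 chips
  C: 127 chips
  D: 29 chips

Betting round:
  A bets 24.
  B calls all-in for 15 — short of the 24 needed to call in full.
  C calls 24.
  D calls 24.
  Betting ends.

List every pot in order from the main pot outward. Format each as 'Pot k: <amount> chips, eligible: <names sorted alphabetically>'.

Contributions: A=24, B=15, C=24, D=24
Pot levels (distinct totals of non-folded players): 15, 24
Layer 1-15: 15 each from A, B, C, D = 15*4 = 60 chips; eligible A, B, C, D
Layer 16-24: 9 each from A, C, D = 9*3 = 27 chips; eligible A, C, D

Pot 1: 60 chips, eligible: A, B, C, D
Pot 2: 27 chips, eligible: A, C, D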